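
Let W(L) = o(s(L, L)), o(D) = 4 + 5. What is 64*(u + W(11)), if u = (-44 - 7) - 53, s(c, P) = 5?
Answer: -6080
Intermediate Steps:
o(D) = 9
u = -104 (u = -51 - 53 = -104)
W(L) = 9
64*(u + W(11)) = 64*(-104 + 9) = 64*(-95) = -6080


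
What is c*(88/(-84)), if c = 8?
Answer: -176/21 ≈ -8.3810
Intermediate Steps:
c*(88/(-84)) = 8*(88/(-84)) = 8*(88*(-1/84)) = 8*(-22/21) = -176/21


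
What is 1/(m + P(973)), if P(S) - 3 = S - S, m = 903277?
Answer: 1/903280 ≈ 1.1071e-6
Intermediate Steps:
P(S) = 3 (P(S) = 3 + (S - S) = 3 + 0 = 3)
1/(m + P(973)) = 1/(903277 + 3) = 1/903280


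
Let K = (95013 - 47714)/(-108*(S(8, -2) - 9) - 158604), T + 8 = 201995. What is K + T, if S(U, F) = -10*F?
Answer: 32275859405/159792 ≈ 2.0199e+5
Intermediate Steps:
T = 201987 (T = -8 + 201995 = 201987)
K = -47299/159792 (K = (95013 - 47714)/(-108*(-10*(-2) - 9) - 158604) = 47299/(-108*(20 - 9) - 158604) = 47299/(-108*11 - 158604) = 47299/(-1188 - 158604) = 47299/(-159792) = 47299*(-1/159792) = -47299/159792 ≈ -0.29600)
K + T = -47299/159792 + 201987 = 32275859405/159792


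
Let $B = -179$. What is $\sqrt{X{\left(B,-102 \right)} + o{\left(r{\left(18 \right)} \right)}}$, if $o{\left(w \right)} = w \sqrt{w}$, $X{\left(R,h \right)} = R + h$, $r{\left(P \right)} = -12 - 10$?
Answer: $\sqrt{-281 - 22 i \sqrt{22}} \approx 3.0288 - 17.034 i$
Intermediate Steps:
$r{\left(P \right)} = -22$ ($r{\left(P \right)} = -12 - 10 = -22$)
$o{\left(w \right)} = w^{\frac{3}{2}}$
$\sqrt{X{\left(B,-102 \right)} + o{\left(r{\left(18 \right)} \right)}} = \sqrt{\left(-179 - 102\right) + \left(-22\right)^{\frac{3}{2}}} = \sqrt{-281 - 22 i \sqrt{22}}$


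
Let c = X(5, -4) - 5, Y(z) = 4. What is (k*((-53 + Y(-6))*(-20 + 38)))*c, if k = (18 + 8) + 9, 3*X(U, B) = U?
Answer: 102900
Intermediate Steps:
X(U, B) = U/3
k = 35 (k = 26 + 9 = 35)
c = -10/3 (c = (1/3)*5 - 5 = 5/3 - 5 = -10/3 ≈ -3.3333)
(k*((-53 + Y(-6))*(-20 + 38)))*c = (35*((-53 + 4)*(-20 + 38)))*(-10/3) = (35*(-49*18))*(-10/3) = (35*(-882))*(-10/3) = -30870*(-10/3) = 102900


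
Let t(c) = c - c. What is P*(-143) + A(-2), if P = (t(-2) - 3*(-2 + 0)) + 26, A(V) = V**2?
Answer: -4572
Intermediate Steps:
t(c) = 0
P = 32 (P = (0 - 3*(-2 + 0)) + 26 = (0 - 3*(-2)) + 26 = (0 + 6) + 26 = 6 + 26 = 32)
P*(-143) + A(-2) = 32*(-143) + (-2)**2 = -4576 + 4 = -4572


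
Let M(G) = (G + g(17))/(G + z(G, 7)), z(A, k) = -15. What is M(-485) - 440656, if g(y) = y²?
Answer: -55081951/125 ≈ -4.4066e+5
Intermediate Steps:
M(G) = (289 + G)/(-15 + G) (M(G) = (G + 17²)/(G - 15) = (G + 289)/(-15 + G) = (289 + G)/(-15 + G))
M(-485) - 440656 = (289 - 485)/(-15 - 485) - 440656 = -196/(-500) - 440656 = -1/500*(-196) - 440656 = 49/125 - 440656 = -55081951/125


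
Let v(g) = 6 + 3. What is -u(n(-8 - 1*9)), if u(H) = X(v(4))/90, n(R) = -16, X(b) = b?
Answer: -1/10 ≈ -0.10000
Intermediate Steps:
v(g) = 9
u(H) = 1/10 (u(H) = 9/90 = 9*(1/90) = 1/10)
-u(n(-8 - 1*9)) = -1*1/10 = -1/10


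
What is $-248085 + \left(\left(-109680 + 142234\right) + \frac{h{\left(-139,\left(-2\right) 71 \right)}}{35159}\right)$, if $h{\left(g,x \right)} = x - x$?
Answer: $-215531$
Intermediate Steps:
$h{\left(g,x \right)} = 0$
$-248085 + \left(\left(-109680 + 142234\right) + \frac{h{\left(-139,\left(-2\right) 71 \right)}}{35159}\right) = -248085 + \left(\left(-109680 + 142234\right) + \frac{0}{35159}\right) = -248085 + \left(32554 + 0 \cdot \frac{1}{35159}\right) = -248085 + \left(32554 + 0\right) = -248085 + 32554 = -215531$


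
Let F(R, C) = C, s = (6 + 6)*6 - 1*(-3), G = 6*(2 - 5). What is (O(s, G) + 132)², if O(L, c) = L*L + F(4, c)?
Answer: 32936121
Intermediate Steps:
G = -18 (G = 6*(-3) = -18)
s = 75 (s = 12*6 + 3 = 72 + 3 = 75)
O(L, c) = c + L² (O(L, c) = L*L + c = L² + c = c + L²)
(O(s, G) + 132)² = ((-18 + 75²) + 132)² = ((-18 + 5625) + 132)² = (5607 + 132)² = 5739² = 32936121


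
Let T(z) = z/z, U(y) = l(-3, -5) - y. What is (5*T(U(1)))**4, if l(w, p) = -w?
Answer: 625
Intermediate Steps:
U(y) = 3 - y (U(y) = -1*(-3) - y = 3 - y)
T(z) = 1
(5*T(U(1)))**4 = (5*1)**4 = 5**4 = 625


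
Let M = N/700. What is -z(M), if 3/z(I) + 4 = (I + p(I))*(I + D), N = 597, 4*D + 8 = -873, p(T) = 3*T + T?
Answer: 147000/46039033 ≈ 0.0031929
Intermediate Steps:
p(T) = 4*T
D = -881/4 (D = -2 + (¼)*(-873) = -2 - 873/4 = -881/4 ≈ -220.25)
M = 597/700 ≈ 0.85286
z(I) = 3/(-4 + 5*I*(-881/4 + I)) (z(I) = 3/(-4 + (I + 4*I)*(I - 881/4)) = 3/(-4 + (5*I)*(-881/4 + I)) = 3/(-4 + 5*I*(-881/4 + I)))
-z(M) = -12/(-16 - 4405*597/700 + 20*(597/700)²) = -12/(-16 - 525957/140 + 20*(356409/490000)) = -12/(-16 - 525957/140 + 356409/24500) = -12/(-46039033/12250) = -12*(-12250)/46039033 = -1*(-147000/46039033) = 147000/46039033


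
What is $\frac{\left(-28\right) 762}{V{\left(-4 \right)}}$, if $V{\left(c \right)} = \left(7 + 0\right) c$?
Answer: $762$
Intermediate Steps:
$V{\left(c \right)} = 7 c$
$\frac{\left(-28\right) 762}{V{\left(-4 \right)}} = \frac{\left(-28\right) 762}{7 \left(-4\right)} = - \frac{21336}{-28} = \left(-21336\right) \left(- \frac{1}{28}\right) = 762$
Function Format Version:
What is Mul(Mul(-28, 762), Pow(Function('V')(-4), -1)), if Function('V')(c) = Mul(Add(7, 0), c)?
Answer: 762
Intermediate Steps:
Function('V')(c) = Mul(7, c)
Mul(Mul(-28, 762), Pow(Function('V')(-4), -1)) = Mul(Mul(-28, 762), Pow(Mul(7, -4), -1)) = Mul(-21336, Pow(-28, -1)) = Mul(-21336, Rational(-1, 28)) = 762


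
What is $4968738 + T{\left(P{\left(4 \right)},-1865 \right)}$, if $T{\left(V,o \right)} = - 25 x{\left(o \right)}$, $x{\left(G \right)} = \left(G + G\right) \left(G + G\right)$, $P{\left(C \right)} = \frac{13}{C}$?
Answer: $-342853762$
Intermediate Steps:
$x{\left(G \right)} = 4 G^{2}$ ($x{\left(G \right)} = 2 G 2 G = 4 G^{2}$)
$T{\left(V,o \right)} = - 100 o^{2}$ ($T{\left(V,o \right)} = - 25 \cdot 4 o^{2} = - 100 o^{2}$)
$4968738 + T{\left(P{\left(4 \right)},-1865 \right)} = 4968738 - 100 \left(-1865\right)^{2} = 4968738 - 347822500 = -342853762$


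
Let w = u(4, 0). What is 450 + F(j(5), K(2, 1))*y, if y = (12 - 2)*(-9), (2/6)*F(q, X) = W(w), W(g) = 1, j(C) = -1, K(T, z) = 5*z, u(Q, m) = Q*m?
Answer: 180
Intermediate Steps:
w = 0 (w = 4*0 = 0)
F(q, X) = 3 (F(q, X) = 3*1 = 3)
y = -90 (y = 10*(-9) = -90)
450 + F(j(5), K(2, 1))*y = 450 + 3*(-90) = 450 - 270 = 180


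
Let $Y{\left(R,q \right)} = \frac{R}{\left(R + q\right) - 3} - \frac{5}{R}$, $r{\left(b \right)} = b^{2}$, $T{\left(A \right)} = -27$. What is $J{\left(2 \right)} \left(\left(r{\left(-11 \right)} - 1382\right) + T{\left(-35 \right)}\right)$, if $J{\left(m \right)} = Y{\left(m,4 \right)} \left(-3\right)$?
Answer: $-7084$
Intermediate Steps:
$Y{\left(R,q \right)} = - \frac{5}{R} + \frac{R}{-3 + R + q}$ ($Y{\left(R,q \right)} = \frac{R}{-3 + R + q} - \frac{5}{R} = - \frac{5}{R} + \frac{R}{-3 + R + q}$)
$J{\left(m \right)} = - \frac{3 \left(-5 + m^{2} - 5 m\right)}{m \left(1 + m\right)}$ ($J{\left(m \right)} = \frac{15 + m^{2} - 5 m - 20}{m \left(-3 + m + 4\right)} \left(-3\right) = \frac{15 + m^{2} - 5 m - 20}{m \left(1 + m\right)} \left(-3\right) = \frac{-5 + m^{2} - 5 m}{m \left(1 + m\right)} \left(-3\right) = - \frac{3 \left(-5 + m^{2} - 5 m\right)}{m \left(1 + m\right)}$)
$J{\left(2 \right)} \left(\left(r{\left(-11 \right)} - 1382\right) + T{\left(-35 \right)}\right) = \frac{3 \left(5 - 2^{2} + 5 \cdot 2\right)}{2 \left(1 + 2\right)} \left(\left(\left(-11\right)^{2} - 1382\right) - 27\right) = 3 \cdot \frac{1}{2} \cdot \frac{1}{3} \left(5 - 4 + 10\right) \left(\left(121 - 1382\right) - 27\right) = 3 \cdot \frac{1}{2} \cdot \frac{1}{3} \left(5 - 4 + 10\right) \left(-1261 - 27\right) = 3 \cdot \frac{1}{2} \cdot \frac{1}{3} \cdot 11 \left(-1288\right) = \frac{11}{2} \left(-1288\right) = -7084$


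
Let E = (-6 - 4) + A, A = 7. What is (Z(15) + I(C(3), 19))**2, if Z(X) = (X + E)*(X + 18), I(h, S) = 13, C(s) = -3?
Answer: 167281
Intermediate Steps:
E = -3 (E = (-6 - 4) + 7 = -10 + 7 = -3)
Z(X) = (-3 + X)*(18 + X) (Z(X) = (X - 3)*(X + 18) = (-3 + X)*(18 + X))
(Z(15) + I(C(3), 19))**2 = ((-54 + 15**2 + 15*15) + 13)**2 = ((-54 + 225 + 225) + 13)**2 = (396 + 13)**2 = 409**2 = 167281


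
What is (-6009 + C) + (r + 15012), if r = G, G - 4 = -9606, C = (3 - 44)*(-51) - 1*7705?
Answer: -6213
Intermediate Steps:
C = -5614 (C = -41*(-51) - 7705 = 2091 - 7705 = -5614)
G = -9602 (G = 4 - 9606 = -9602)
r = -9602
(-6009 + C) + (r + 15012) = (-6009 - 5614) + (-9602 + 15012) = -11623 + 5410 = -6213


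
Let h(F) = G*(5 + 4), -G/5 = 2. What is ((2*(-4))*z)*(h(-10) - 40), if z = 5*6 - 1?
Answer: 30160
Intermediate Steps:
G = -10 (G = -5*2 = -10)
z = 29 (z = 30 - 1 = 29)
h(F) = -90 (h(F) = -10*(5 + 4) = -10*9 = -90)
((2*(-4))*z)*(h(-10) - 40) = ((2*(-4))*29)*(-90 - 40) = -8*29*(-130) = -232*(-130) = 30160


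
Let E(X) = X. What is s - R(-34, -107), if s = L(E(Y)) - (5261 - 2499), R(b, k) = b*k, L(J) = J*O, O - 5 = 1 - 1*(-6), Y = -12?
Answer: -6544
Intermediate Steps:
O = 12 (O = 5 + (1 - 1*(-6)) = 5 + (1 + 6) = 5 + 7 = 12)
L(J) = 12*J (L(J) = J*12 = 12*J)
s = -2906 (s = 12*(-12) - (5261 - 2499) = -144 - 1*2762 = -144 - 2762 = -2906)
s - R(-34, -107) = -2906 - (-34)*(-107) = -2906 - 1*3638 = -2906 - 3638 = -6544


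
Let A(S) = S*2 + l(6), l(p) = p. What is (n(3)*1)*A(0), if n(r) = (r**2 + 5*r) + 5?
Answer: 174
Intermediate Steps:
n(r) = 5 + r**2 + 5*r
A(S) = 6 + 2*S (A(S) = S*2 + 6 = 2*S + 6 = 6 + 2*S)
(n(3)*1)*A(0) = ((5 + 3**2 + 5*3)*1)*(6 + 2*0) = ((5 + 9 + 15)*1)*(6 + 0) = (29*1)*6 = 29*6 = 174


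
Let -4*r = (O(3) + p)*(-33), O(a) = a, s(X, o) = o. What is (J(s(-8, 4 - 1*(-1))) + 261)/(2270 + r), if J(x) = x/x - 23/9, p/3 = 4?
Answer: 1868/17235 ≈ 0.10838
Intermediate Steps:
p = 12 (p = 3*4 = 12)
J(x) = -14/9 (J(x) = 1 - 23*1/9 = 1 - 23/9 = -14/9)
r = 495/4 (r = -(3 + 12)*(-33)/4 = -15*(-33)/4 = -1/4*(-495) = 495/4 ≈ 123.75)
(J(s(-8, 4 - 1*(-1))) + 261)/(2270 + r) = (-14/9 + 261)/(2270 + 495/4) = 2335/(9*(9575/4)) = (2335/9)*(4/9575) = 1868/17235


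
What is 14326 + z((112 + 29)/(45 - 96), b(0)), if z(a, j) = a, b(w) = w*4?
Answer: 243495/17 ≈ 14323.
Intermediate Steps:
b(w) = 4*w
14326 + z((112 + 29)/(45 - 96), b(0)) = 14326 + (112 + 29)/(45 - 96) = 14326 + 141/(-51) = 14326 + 141*(-1/51) = 14326 - 47/17 = 243495/17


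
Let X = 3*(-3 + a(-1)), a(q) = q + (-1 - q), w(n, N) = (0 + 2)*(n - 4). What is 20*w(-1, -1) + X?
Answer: -212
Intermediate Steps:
w(n, N) = -8 + 2*n (w(n, N) = 2*(-4 + n) = -8 + 2*n)
a(q) = -1
X = -12 (X = 3*(-3 - 1) = 3*(-4) = -12)
20*w(-1, -1) + X = 20*(-8 + 2*(-1)) - 12 = 20*(-8 - 2) - 12 = 20*(-10) - 12 = -200 - 12 = -212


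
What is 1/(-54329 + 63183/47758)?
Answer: -47758/2594581199 ≈ -1.8407e-5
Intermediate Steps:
1/(-54329 + 63183/47758) = 1/(-2594581199/47758) = -47758/2594581199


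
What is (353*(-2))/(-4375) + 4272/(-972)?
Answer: -1500314/354375 ≈ -4.2337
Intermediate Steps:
(353*(-2))/(-4375) + 4272/(-972) = -706*(-1/4375) + 4272*(-1/972) = 706/4375 - 356/81 = -1500314/354375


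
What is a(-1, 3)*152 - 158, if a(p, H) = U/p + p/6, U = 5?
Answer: -2830/3 ≈ -943.33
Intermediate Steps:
a(p, H) = 5/p + p/6
a(-1, 3)*152 - 158 = (5/(-1) + (1/6)*(-1))*152 - 158 = (5*(-1) - 1/6)*152 - 158 = (-5 - 1/6)*152 - 158 = -31/6*152 - 158 = -2356/3 - 158 = -2830/3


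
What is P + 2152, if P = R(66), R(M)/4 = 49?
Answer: 2348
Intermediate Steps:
R(M) = 196 (R(M) = 4*49 = 196)
P = 196
P + 2152 = 196 + 2152 = 2348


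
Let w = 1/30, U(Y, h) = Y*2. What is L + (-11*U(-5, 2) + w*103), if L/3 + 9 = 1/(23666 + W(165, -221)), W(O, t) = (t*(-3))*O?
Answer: 345027263/3991830 ≈ 86.433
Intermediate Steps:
W(O, t) = -3*O*t (W(O, t) = (-3*t)*O = -3*O*t)
U(Y, h) = 2*Y
L = -3592644/133061 (L = -27 + 3/(23666 - 3*165*(-221)) = -27 + 3/(23666 + 109395) = -27 + 3/133061 = -3592644/133061 ≈ -27.000)
w = 1/30 ≈ 0.033333
L + (-11*U(-5, 2) + w*103) = -3592644/133061 + (-22*(-5) + (1/30)*103) = -3592644/133061 + (-11*(-10) + 103/30) = -3592644/133061 + (110 + 103/30) = -3592644/133061 + 3403/30 = 345027263/3991830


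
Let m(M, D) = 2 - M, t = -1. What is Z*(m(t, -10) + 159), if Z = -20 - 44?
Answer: -10368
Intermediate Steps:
Z = -64
Z*(m(t, -10) + 159) = -64*((2 - 1*(-1)) + 159) = -64*((2 + 1) + 159) = -64*(3 + 159) = -64*162 = -10368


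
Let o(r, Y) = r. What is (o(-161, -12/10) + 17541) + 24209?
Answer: 41589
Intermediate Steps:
(o(-161, -12/10) + 17541) + 24209 = (-161 + 17541) + 24209 = 17380 + 24209 = 41589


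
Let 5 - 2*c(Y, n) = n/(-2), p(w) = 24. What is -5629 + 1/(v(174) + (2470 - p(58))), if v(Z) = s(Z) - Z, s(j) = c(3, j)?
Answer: -13048021/2318 ≈ -5629.0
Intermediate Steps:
c(Y, n) = 5/2 + n/4 (c(Y, n) = 5/2 - n/(2*(-2)) = 5/2 - n*(-1)/(2*2) = 5/2 - (-1)*n/4 = 5/2 + n/4)
s(j) = 5/2 + j/4
v(Z) = 5/2 - 3*Z/4 (v(Z) = (5/2 + Z/4) - Z = 5/2 - 3*Z/4)
-5629 + 1/(v(174) + (2470 - p(58))) = -5629 + 1/((5/2 - ¾*174) + (2470 - 1*24)) = -5629 + 1/((5/2 - 261/2) + (2470 - 24)) = -5629 + 1/(-128 + 2446) = -5629 + 1/2318 = -13048021/2318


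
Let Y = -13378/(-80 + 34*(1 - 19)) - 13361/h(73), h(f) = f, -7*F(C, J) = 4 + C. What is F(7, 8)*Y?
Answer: 45480699/176806 ≈ 257.23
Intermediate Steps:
F(C, J) = -4/7 - C/7 (F(C, J) = -(4 + C)/7 = -4/7 - C/7)
Y = -4134609/25258 (Y = -13378/(-80 + 34*(1 - 19)) - 13361/73 = -13378/(-80 + 34*(-18)) - 13361*1/73 = -13378/(-80 - 612) - 13361/73 = -13378/(-692) - 13361/73 = -13378*(-1/692) - 13361/73 = 6689/346 - 13361/73 = -4134609/25258 ≈ -163.70)
F(7, 8)*Y = (-4/7 - 1/7*7)*(-4134609/25258) = (-4/7 - 1)*(-4134609/25258) = -11/7*(-4134609/25258) = 45480699/176806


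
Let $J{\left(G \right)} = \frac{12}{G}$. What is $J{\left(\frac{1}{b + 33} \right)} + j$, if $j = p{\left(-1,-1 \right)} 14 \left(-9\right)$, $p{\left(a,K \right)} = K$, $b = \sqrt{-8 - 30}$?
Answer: $522 + 12 i \sqrt{38} \approx 522.0 + 73.973 i$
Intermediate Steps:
$b = i \sqrt{38}$ ($b = \sqrt{-38} = i \sqrt{38} \approx 6.1644 i$)
$j = 126$ ($j = \left(-1\right) 14 \left(-9\right) = \left(-14\right) \left(-9\right) = 126$)
$J{\left(\frac{1}{b + 33} \right)} + j = \frac{12}{\frac{1}{i \sqrt{38} + 33}} + 126 = \frac{12}{\frac{1}{33 + i \sqrt{38}}} + 126 = 12 \left(33 + i \sqrt{38}\right) + 126 = \left(396 + 12 i \sqrt{38}\right) + 126 = 522 + 12 i \sqrt{38}$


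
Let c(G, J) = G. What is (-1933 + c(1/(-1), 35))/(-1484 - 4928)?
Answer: 967/3206 ≈ 0.30162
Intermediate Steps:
(-1933 + c(1/(-1), 35))/(-1484 - 4928) = (-1933 + 1/(-1))/(-1484 - 4928) = (-1933 - 1)/(-6412) = -1934*(-1/6412) = 967/3206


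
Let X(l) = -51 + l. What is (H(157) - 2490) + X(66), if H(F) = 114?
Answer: -2361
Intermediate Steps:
(H(157) - 2490) + X(66) = (114 - 2490) + (-51 + 66) = -2376 + 15 = -2361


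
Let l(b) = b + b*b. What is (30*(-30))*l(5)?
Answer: -27000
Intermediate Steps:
l(b) = b + b**2
(30*(-30))*l(5) = (30*(-30))*(5*(1 + 5)) = -4500*6 = -900*30 = -27000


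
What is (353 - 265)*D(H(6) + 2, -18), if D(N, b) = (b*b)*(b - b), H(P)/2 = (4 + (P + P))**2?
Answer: 0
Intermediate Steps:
H(P) = 2*(4 + 2*P)**2 (H(P) = 2*(4 + (P + P))**2 = 2*(4 + 2*P)**2)
D(N, b) = 0 (D(N, b) = b**2*0 = 0)
(353 - 265)*D(H(6) + 2, -18) = (353 - 265)*0 = 88*0 = 0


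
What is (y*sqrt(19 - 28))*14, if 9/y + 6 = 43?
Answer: 378*I/37 ≈ 10.216*I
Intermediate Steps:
y = 9/37 (y = 9/(-6 + 43) = 9/37 ≈ 0.24324)
(y*sqrt(19 - 28))*14 = (9*sqrt(19 - 28)/37)*14 = (9*sqrt(-9)/37)*14 = (9*(3*I)/37)*14 = (27*I/37)*14 = 378*I/37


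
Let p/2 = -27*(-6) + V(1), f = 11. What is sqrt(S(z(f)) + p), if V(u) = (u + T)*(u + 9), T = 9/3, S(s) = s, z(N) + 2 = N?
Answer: sqrt(413) ≈ 20.322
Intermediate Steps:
z(N) = -2 + N
T = 3 (T = 9*(1/3) = 3)
V(u) = (3 + u)*(9 + u) (V(u) = (u + 3)*(u + 9) = (3 + u)*(9 + u))
p = 404 (p = 2*(-27*(-6) + (27 + 1**2 + 12*1)) = 2*(162 + (27 + 1 + 12)) = 2*(162 + 40) = 2*202 = 404)
sqrt(S(z(f)) + p) = sqrt((-2 + 11) + 404) = sqrt(9 + 404) = sqrt(413)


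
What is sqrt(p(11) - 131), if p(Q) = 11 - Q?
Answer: I*sqrt(131) ≈ 11.446*I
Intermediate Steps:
sqrt(p(11) - 131) = sqrt((11 - 1*11) - 131) = sqrt((11 - 11) - 131) = sqrt(0 - 131) = sqrt(-131) = I*sqrt(131)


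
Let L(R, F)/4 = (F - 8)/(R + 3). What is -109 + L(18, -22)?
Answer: -803/7 ≈ -114.71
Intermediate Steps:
L(R, F) = 4*(-8 + F)/(3 + R) (L(R, F) = 4*((F - 8)/(R + 3)) = 4*((-8 + F)/(3 + R)) = 4*(-8 + F)/(3 + R))
-109 + L(18, -22) = -109 + 4*(-8 - 22)/(3 + 18) = -109 + 4*(-30)/21 = -109 + 4*(1/21)*(-30) = -109 - 40/7 = -803/7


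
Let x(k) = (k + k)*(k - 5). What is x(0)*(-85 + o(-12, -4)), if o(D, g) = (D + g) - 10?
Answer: 0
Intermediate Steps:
o(D, g) = -10 + D + g
x(k) = 2*k*(-5 + k) (x(k) = (2*k)*(-5 + k) = 2*k*(-5 + k))
x(0)*(-85 + o(-12, -4)) = (2*0*(-5 + 0))*(-85 + (-10 - 12 - 4)) = (2*0*(-5))*(-85 - 26) = 0*(-111) = 0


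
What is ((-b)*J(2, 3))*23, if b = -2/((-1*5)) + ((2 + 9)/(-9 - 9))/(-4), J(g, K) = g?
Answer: -4577/180 ≈ -25.428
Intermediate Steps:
b = 199/360 (b = -2/(-5) + (11/(-18))*(-1/4) = -2*(-1/5) + (11*(-1/18))*(-1/4) = 2/5 - 11/18*(-1/4) = 2/5 + 11/72 = 199/360 ≈ 0.55278)
((-b)*J(2, 3))*23 = (-1*199/360*2)*23 = -199/360*2*23 = -199/180*23 = -4577/180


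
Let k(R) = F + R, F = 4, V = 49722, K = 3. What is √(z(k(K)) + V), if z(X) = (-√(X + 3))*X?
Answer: √(49722 - 7*√10) ≈ 222.93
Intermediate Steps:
k(R) = 4 + R
z(X) = -X*√(3 + X) (z(X) = (-√(3 + X))*X = -X*√(3 + X))
√(z(k(K)) + V) = √(-(4 + 3)*√(3 + (4 + 3)) + 49722) = √(-1*7*√(3 + 7) + 49722) = √(-1*7*√10 + 49722) = √(-7*√10 + 49722) = √(49722 - 7*√10)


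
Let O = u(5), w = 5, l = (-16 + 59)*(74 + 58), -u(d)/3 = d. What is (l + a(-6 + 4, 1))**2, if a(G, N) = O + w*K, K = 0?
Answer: 32046921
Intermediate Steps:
u(d) = -3*d
l = 5676 (l = 43*132 = 5676)
O = -15 (O = -3*5 = -15)
a(G, N) = -15 (a(G, N) = -15 + 5*0 = -15 + 0 = -15)
(l + a(-6 + 4, 1))**2 = (5676 - 15)**2 = 5661**2 = 32046921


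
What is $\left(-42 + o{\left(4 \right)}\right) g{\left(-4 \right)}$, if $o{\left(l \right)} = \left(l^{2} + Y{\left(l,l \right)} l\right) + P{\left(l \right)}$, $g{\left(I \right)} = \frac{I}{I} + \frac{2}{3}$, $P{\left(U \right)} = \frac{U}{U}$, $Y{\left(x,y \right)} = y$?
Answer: $-15$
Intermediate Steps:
$P{\left(U \right)} = 1$
$g{\left(I \right)} = \frac{5}{3}$ ($g{\left(I \right)} = 1 + 2 \cdot \frac{1}{3} = 1 + \frac{2}{3} = \frac{5}{3}$)
$o{\left(l \right)} = 1 + 2 l^{2}$ ($o{\left(l \right)} = \left(l^{2} + l l\right) + 1 = \left(l^{2} + l^{2}\right) + 1 = 2 l^{2} + 1 = 1 + 2 l^{2}$)
$\left(-42 + o{\left(4 \right)}\right) g{\left(-4 \right)} = \left(-42 + \left(1 + 2 \cdot 4^{2}\right)\right) \frac{5}{3} = \left(-42 + \left(1 + 2 \cdot 16\right)\right) \frac{5}{3} = \left(-42 + \left(1 + 32\right)\right) \frac{5}{3} = \left(-42 + 33\right) \frac{5}{3} = \left(-9\right) \frac{5}{3} = -15$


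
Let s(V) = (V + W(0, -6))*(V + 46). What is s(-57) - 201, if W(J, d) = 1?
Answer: 415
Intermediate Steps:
s(V) = (1 + V)*(46 + V) (s(V) = (V + 1)*(V + 46) = (1 + V)*(46 + V))
s(-57) - 201 = (46 + (-57)² + 47*(-57)) - 201 = (46 + 3249 - 2679) - 201 = 616 - 201 = 415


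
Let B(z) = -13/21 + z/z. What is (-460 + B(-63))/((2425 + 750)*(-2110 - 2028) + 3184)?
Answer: 254/7258797 ≈ 3.4992e-5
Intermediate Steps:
B(z) = 8/21 (B(z) = -13*1/21 + 1 = -13/21 + 1 = 8/21)
(-460 + B(-63))/((2425 + 750)*(-2110 - 2028) + 3184) = (-460 + 8/21)/((2425 + 750)*(-2110 - 2028) + 3184) = -9652/(21*(3175*(-4138) + 3184)) = -9652/(21*(-13138150 + 3184)) = -9652/21/(-13134966) = -9652/21*(-1/13134966) = 254/7258797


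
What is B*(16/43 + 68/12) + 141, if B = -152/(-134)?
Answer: 1277867/8643 ≈ 147.85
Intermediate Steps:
B = 76/67 (B = -152*(-1/134) = 76/67 ≈ 1.1343)
B*(16/43 + 68/12) + 141 = 76*(16/43 + 68/12)/67 + 141 = 76*(16*(1/43) + 68*(1/12))/67 + 141 = 76*(16/43 + 17/3)/67 + 141 = (76/67)*(779/129) + 141 = 59204/8643 + 141 = 1277867/8643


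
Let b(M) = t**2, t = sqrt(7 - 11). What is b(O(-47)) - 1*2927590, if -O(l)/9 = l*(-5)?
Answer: -2927594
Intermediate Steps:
O(l) = 45*l (O(l) = -9*l*(-5) = -(-45)*l = 45*l)
t = 2*I (t = sqrt(-4) = 2*I ≈ 2.0*I)
b(M) = -4 (b(M) = (2*I)**2 = -4)
b(O(-47)) - 1*2927590 = -4 - 1*2927590 = -4 - 2927590 = -2927594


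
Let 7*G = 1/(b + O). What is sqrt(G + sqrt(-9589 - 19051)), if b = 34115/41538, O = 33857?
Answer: sqrt(8345495598054 + 7911688360431059044*I*sqrt(1790))/1406386181 ≈ 9.1987 + 9.1987*I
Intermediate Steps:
b = 34115/41538 (b = 34115*(1/41538) = 34115/41538 ≈ 0.82130)
G = 5934/1406386181 (G = 1/(7*(34115/41538 + 33857)) = 1/(7*(1406386181/41538)) = (1/7)*(41538/1406386181) = 5934/1406386181 ≈ 4.2193e-6)
sqrt(G + sqrt(-9589 - 19051)) = sqrt(5934/1406386181 + sqrt(-9589 - 19051)) = sqrt(5934/1406386181 + sqrt(-28640)) = sqrt(5934/1406386181 + 4*I*sqrt(1790))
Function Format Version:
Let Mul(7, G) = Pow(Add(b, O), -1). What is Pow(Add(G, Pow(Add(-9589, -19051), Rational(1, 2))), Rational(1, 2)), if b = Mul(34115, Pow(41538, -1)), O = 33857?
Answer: Mul(Rational(1, 1406386181), Pow(Add(8345495598054, Mul(7911688360431059044, I, Pow(1790, Rational(1, 2)))), Rational(1, 2))) ≈ Add(9.1987, Mul(9.1987, I))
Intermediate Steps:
b = Rational(34115, 41538) (b = Mul(34115, Rational(1, 41538)) = Rational(34115, 41538) ≈ 0.82130)
G = Rational(5934, 1406386181) (G = Mul(Rational(1, 7), Pow(Add(Rational(34115, 41538), 33857), -1)) = Mul(Rational(1, 7), Pow(Rational(1406386181, 41538), -1)) = Mul(Rational(1, 7), Rational(41538, 1406386181)) = Rational(5934, 1406386181) ≈ 4.2193e-6)
Pow(Add(G, Pow(Add(-9589, -19051), Rational(1, 2))), Rational(1, 2)) = Pow(Add(Rational(5934, 1406386181), Pow(Add(-9589, -19051), Rational(1, 2))), Rational(1, 2)) = Pow(Add(Rational(5934, 1406386181), Pow(-28640, Rational(1, 2))), Rational(1, 2)) = Pow(Add(Rational(5934, 1406386181), Mul(4, I, Pow(1790, Rational(1, 2)))), Rational(1, 2))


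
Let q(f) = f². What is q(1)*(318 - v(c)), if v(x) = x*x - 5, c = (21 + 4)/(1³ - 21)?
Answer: 5143/16 ≈ 321.44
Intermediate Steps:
c = -5/4 (c = 25/(1 - 21) = 25/(-20) = 25*(-1/20) = -5/4 ≈ -1.2500)
v(x) = -5 + x² (v(x) = x² - 5 = -5 + x²)
q(1)*(318 - v(c)) = 1²*(318 - (-5 + (-5/4)²)) = 1*(318 - (-5 + 25/16)) = 1*(318 - 1*(-55/16)) = 1*(318 + 55/16) = 1*(5143/16) = 5143/16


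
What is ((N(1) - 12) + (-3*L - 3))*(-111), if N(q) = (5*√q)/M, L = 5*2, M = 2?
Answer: 9435/2 ≈ 4717.5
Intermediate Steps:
L = 10
N(q) = 5*√q/2 (N(q) = (5*√q)/2 = (5*√q)*(½) = 5*√q/2)
((N(1) - 12) + (-3*L - 3))*(-111) = ((5*√1/2 - 12) + (-3*10 - 3))*(-111) = (((5/2)*1 - 12) + (-30 - 3))*(-111) = ((5/2 - 12) - 33)*(-111) = (-19/2 - 33)*(-111) = -85/2*(-111) = 9435/2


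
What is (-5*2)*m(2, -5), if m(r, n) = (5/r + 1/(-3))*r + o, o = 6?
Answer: -310/3 ≈ -103.33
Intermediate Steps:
m(r, n) = 6 + r*(-⅓ + 5/r) (m(r, n) = (5/r + 1/(-3))*r + 6 = (5/r + 1*(-⅓))*r + 6 = (5/r - ⅓)*r + 6 = (-⅓ + 5/r)*r + 6 = r*(-⅓ + 5/r) + 6 = 6 + r*(-⅓ + 5/r))
(-5*2)*m(2, -5) = (-5*2)*(11 - ⅓*2) = -10*(11 - ⅔) = -10*31/3 = -310/3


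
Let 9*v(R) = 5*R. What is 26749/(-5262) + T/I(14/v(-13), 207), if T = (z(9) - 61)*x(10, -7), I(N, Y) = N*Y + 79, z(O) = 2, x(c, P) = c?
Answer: -358513603/110223114 ≈ -3.2526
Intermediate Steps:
v(R) = 5*R/9 (v(R) = (5*R)/9 = 5*R/9)
I(N, Y) = 79 + N*Y
T = -590 (T = (2 - 61)*10 = -59*10 = -590)
26749/(-5262) + T/I(14/v(-13), 207) = 26749/(-5262) - 590/(79 + (14/(((5/9)*(-13))))*207) = 26749*(-1/5262) - 590/(79 + (14/(-65/9))*207) = -26749/5262 - 590/(79 + (14*(-9/65))*207) = -26749/5262 - 590/(79 - 126/65*207) = -26749/5262 - 590/(79 - 26082/65) = -26749/5262 - 590/(-20947/65) = -26749/5262 - 590*(-65/20947) = -26749/5262 + 38350/20947 = -358513603/110223114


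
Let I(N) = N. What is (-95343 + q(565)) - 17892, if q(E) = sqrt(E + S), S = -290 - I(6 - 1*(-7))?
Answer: -113235 + sqrt(262) ≈ -1.1322e+5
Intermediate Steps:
S = -303 (S = -290 - (6 - 1*(-7)) = -290 - (6 + 7) = -290 - 1*13 = -290 - 13 = -303)
q(E) = sqrt(-303 + E) (q(E) = sqrt(E - 303) = sqrt(-303 + E))
(-95343 + q(565)) - 17892 = (-95343 + sqrt(-303 + 565)) - 17892 = (-95343 + sqrt(262)) - 17892 = -113235 + sqrt(262)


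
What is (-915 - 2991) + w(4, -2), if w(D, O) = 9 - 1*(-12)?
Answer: -3885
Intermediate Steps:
w(D, O) = 21 (w(D, O) = 9 + 12 = 21)
(-915 - 2991) + w(4, -2) = (-915 - 2991) + 21 = -3906 + 21 = -3885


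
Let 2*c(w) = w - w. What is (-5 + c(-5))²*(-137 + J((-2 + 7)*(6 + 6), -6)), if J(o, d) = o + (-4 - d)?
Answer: -1875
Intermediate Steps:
J(o, d) = -4 + o - d
c(w) = 0 (c(w) = (w - w)/2 = (½)*0 = 0)
(-5 + c(-5))²*(-137 + J((-2 + 7)*(6 + 6), -6)) = (-5 + 0)²*(-137 + (-4 + (-2 + 7)*(6 + 6) - 1*(-6))) = (-5)²*(-137 + (-4 + 5*12 + 6)) = 25*(-137 + (-4 + 60 + 6)) = 25*(-137 + 62) = 25*(-75) = -1875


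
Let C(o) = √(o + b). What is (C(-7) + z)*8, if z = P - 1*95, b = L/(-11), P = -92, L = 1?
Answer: -1496 + 8*I*√858/11 ≈ -1496.0 + 21.303*I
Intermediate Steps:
b = -1/11 (b = 1/(-11) = 1*(-1/11) = -1/11 ≈ -0.090909)
z = -187 (z = -92 - 1*95 = -92 - 95 = -187)
C(o) = √(-1/11 + o) (C(o) = √(o - 1/11) = √(-1/11 + o))
(C(-7) + z)*8 = (√(-11 + 121*(-7))/11 - 187)*8 = (√(-11 - 847)/11 - 187)*8 = (√(-858)/11 - 187)*8 = ((I*√858)/11 - 187)*8 = (I*√858/11 - 187)*8 = (-187 + I*√858/11)*8 = -1496 + 8*I*√858/11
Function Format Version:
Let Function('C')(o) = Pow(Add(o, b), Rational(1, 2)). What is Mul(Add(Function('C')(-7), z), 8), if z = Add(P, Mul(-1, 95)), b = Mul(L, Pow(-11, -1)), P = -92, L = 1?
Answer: Add(-1496, Mul(Rational(8, 11), I, Pow(858, Rational(1, 2)))) ≈ Add(-1496.0, Mul(21.303, I))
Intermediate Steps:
b = Rational(-1, 11) (b = Mul(1, Pow(-11, -1)) = Mul(1, Rational(-1, 11)) = Rational(-1, 11) ≈ -0.090909)
z = -187 (z = Add(-92, Mul(-1, 95)) = Add(-92, -95) = -187)
Function('C')(o) = Pow(Add(Rational(-1, 11), o), Rational(1, 2)) (Function('C')(o) = Pow(Add(o, Rational(-1, 11)), Rational(1, 2)) = Pow(Add(Rational(-1, 11), o), Rational(1, 2)))
Mul(Add(Function('C')(-7), z), 8) = Mul(Add(Mul(Rational(1, 11), Pow(Add(-11, Mul(121, -7)), Rational(1, 2))), -187), 8) = Mul(Add(Mul(Rational(1, 11), Pow(Add(-11, -847), Rational(1, 2))), -187), 8) = Mul(Add(Mul(Rational(1, 11), Pow(-858, Rational(1, 2))), -187), 8) = Mul(Add(Mul(Rational(1, 11), Mul(I, Pow(858, Rational(1, 2)))), -187), 8) = Mul(Add(Mul(Rational(1, 11), I, Pow(858, Rational(1, 2))), -187), 8) = Mul(Add(-187, Mul(Rational(1, 11), I, Pow(858, Rational(1, 2)))), 8) = Add(-1496, Mul(Rational(8, 11), I, Pow(858, Rational(1, 2))))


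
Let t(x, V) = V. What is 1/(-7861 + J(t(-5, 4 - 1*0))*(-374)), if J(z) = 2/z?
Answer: -1/8048 ≈ -0.00012425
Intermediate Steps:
1/(-7861 + J(t(-5, 4 - 1*0))*(-374)) = 1/(-7861 + (2/(4 - 1*0))*(-374)) = 1/(-7861 + (2/(4 + 0))*(-374)) = 1/(-7861 + (2/4)*(-374)) = 1/(-7861 + (2*(¼))*(-374)) = 1/(-7861 + (½)*(-374)) = 1/(-7861 - 187) = 1/(-8048) = -1/8048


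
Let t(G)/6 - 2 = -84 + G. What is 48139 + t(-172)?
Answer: 46615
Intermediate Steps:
t(G) = -492 + 6*G (t(G) = 12 + 6*(-84 + G) = 12 + (-504 + 6*G) = -492 + 6*G)
48139 + t(-172) = 48139 + (-492 + 6*(-172)) = 48139 + (-492 - 1032) = 48139 - 1524 = 46615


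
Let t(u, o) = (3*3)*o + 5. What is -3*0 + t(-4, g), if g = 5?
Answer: 50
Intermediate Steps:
t(u, o) = 5 + 9*o (t(u, o) = 9*o + 5 = 5 + 9*o)
-3*0 + t(-4, g) = -3*0 + (5 + 9*5) = 0 + (5 + 45) = 0 + 50 = 50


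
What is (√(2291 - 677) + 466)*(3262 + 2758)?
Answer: 2805320 + 6020*√1614 ≈ 3.0472e+6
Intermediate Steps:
(√(2291 - 677) + 466)*(3262 + 2758) = (√1614 + 466)*6020 = (466 + √1614)*6020 = 2805320 + 6020*√1614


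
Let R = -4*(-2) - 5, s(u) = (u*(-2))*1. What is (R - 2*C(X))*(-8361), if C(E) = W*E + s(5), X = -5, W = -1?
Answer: -108693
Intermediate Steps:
s(u) = -2*u (s(u) = -2*u*1 = -2*u)
R = 3 (R = 8 - 5 = 3)
C(E) = -10 - E (C(E) = -E - 2*5 = -E - 10 = -10 - E)
(R - 2*C(X))*(-8361) = (3 - 2*(-10 - 1*(-5)))*(-8361) = (3 - 2*(-10 + 5))*(-8361) = (3 - 2*(-5))*(-8361) = (3 + 10)*(-8361) = 13*(-8361) = -108693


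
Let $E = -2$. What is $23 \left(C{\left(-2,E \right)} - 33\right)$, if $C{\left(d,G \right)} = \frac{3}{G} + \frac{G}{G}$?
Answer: $- \frac{1541}{2} \approx -770.5$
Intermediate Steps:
$C{\left(d,G \right)} = 1 + \frac{3}{G}$ ($C{\left(d,G \right)} = \frac{3}{G} + 1 = 1 + \frac{3}{G}$)
$23 \left(C{\left(-2,E \right)} - 33\right) = 23 \left(\frac{3 - 2}{-2} - 33\right) = 23 \left(\left(- \frac{1}{2}\right) 1 - 33\right) = 23 \left(- \frac{1}{2} - 33\right) = 23 \left(- \frac{67}{2}\right) = - \frac{1541}{2}$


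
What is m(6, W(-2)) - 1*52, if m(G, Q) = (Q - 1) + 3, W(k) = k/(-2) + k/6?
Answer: -148/3 ≈ -49.333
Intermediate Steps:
W(k) = -k/3 (W(k) = k*(-1/2) + k*(1/6) = -k/2 + k/6 = -k/3)
m(G, Q) = 2 + Q (m(G, Q) = (-1 + Q) + 3 = 2 + Q)
m(6, W(-2)) - 1*52 = (2 - 1/3*(-2)) - 1*52 = (2 + 2/3) - 52 = 8/3 - 52 = -148/3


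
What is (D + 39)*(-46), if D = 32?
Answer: -3266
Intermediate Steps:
(D + 39)*(-46) = (32 + 39)*(-46) = 71*(-46) = -3266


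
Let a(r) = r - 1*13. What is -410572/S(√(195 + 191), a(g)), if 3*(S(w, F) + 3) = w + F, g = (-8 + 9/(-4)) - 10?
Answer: 832640016/22385 + 19707456*√386/22385 ≈ 54493.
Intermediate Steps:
g = -81/4 (g = (-8 + 9*(-¼)) - 10 = (-8 - 9/4) - 10 = -41/4 - 10 = -81/4 ≈ -20.250)
a(r) = -13 + r (a(r) = r - 13 = -13 + r)
S(w, F) = -3 + F/3 + w/3 (S(w, F) = -3 + (w + F)/3 = -3 + (F + w)/3 = -3 + (F/3 + w/3) = -3 + F/3 + w/3)
-410572/S(√(195 + 191), a(g)) = -410572/(-3 + (-13 - 81/4)/3 + √(195 + 191)/3) = -410572/(-3 + (⅓)*(-133/4) + √386/3) = -410572/(-3 - 133/12 + √386/3) = -410572/(-169/12 + √386/3)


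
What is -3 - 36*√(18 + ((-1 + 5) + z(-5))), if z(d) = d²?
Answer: -3 - 36*√47 ≈ -249.80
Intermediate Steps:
-3 - 36*√(18 + ((-1 + 5) + z(-5))) = -3 - 36*√(18 + ((-1 + 5) + (-5)²)) = -3 - 36*√(18 + (4 + 25)) = -3 - 36*√(18 + 29) = -3 - 36*√47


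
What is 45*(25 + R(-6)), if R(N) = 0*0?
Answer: 1125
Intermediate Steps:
R(N) = 0
45*(25 + R(-6)) = 45*(25 + 0) = 45*25 = 1125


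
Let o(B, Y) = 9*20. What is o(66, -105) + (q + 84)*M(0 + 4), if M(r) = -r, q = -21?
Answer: -72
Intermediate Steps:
o(B, Y) = 180
o(66, -105) + (q + 84)*M(0 + 4) = 180 + (-21 + 84)*(-(0 + 4)) = 180 + 63*(-1*4) = 180 + 63*(-4) = 180 - 252 = -72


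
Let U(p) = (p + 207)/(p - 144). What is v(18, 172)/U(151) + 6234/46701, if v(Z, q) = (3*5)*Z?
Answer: 15082777/2786493 ≈ 5.4128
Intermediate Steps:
v(Z, q) = 15*Z
U(p) = (207 + p)/(-144 + p)
v(18, 172)/U(151) + 6234/46701 = (15*18)/(((207 + 151)/(-144 + 151))) + 6234/46701 = 270/((358/7)) + 6234*(1/46701) = 270/(((⅐)*358)) + 2078/15567 = 270/(358/7) + 2078/15567 = 270*(7/358) + 2078/15567 = 945/179 + 2078/15567 = 15082777/2786493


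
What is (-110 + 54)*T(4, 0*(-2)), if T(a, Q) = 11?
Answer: -616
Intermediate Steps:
(-110 + 54)*T(4, 0*(-2)) = (-110 + 54)*11 = -56*11 = -616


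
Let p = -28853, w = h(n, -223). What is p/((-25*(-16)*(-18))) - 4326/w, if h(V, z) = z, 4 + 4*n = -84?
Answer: 37581419/1605600 ≈ 23.406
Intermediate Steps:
n = -22 (n = -1 + (1/4)*(-84) = -1 - 21 = -22)
w = -223
p/((-25*(-16)*(-18))) - 4326/w = -28853/(-25*(-16)*(-18)) - 4326/(-223) = -28853/(400*(-18)) - 4326*(-1/223) = -28853/(-7200) + 4326/223 = -28853*(-1/7200) + 4326/223 = 28853/7200 + 4326/223 = 37581419/1605600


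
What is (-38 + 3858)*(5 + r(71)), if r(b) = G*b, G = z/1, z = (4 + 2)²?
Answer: 9783020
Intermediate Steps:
z = 36 (z = 6² = 36)
G = 36 (G = 36/1 = 36*1 = 36)
r(b) = 36*b
(-38 + 3858)*(5 + r(71)) = (-38 + 3858)*(5 + 36*71) = 3820*(5 + 2556) = 3820*2561 = 9783020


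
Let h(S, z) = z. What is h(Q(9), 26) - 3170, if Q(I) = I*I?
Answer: -3144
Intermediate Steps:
Q(I) = I²
h(Q(9), 26) - 3170 = 26 - 3170 = -3144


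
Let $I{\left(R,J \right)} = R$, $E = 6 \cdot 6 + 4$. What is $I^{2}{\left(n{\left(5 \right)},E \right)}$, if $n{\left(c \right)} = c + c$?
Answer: $100$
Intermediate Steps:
$n{\left(c \right)} = 2 c$
$E = 40$ ($E = 36 + 4 = 40$)
$I^{2}{\left(n{\left(5 \right)},E \right)} = \left(2 \cdot 5\right)^{2} = 10^{2} = 100$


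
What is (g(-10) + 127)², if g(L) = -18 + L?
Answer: 9801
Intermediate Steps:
(g(-10) + 127)² = ((-18 - 10) + 127)² = (-28 + 127)² = 99² = 9801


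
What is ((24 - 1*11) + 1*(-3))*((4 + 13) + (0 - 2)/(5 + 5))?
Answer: 168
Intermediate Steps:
((24 - 1*11) + 1*(-3))*((4 + 13) + (0 - 2)/(5 + 5)) = ((24 - 11) - 3)*(17 - 2/10) = (13 - 3)*(17 - 2*⅒) = 10*(17 - ⅕) = 10*(84/5) = 168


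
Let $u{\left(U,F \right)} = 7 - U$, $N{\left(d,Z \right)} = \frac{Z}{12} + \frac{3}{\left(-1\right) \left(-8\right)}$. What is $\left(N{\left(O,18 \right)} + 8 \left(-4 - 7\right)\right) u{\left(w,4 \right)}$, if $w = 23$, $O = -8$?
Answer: $1378$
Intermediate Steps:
$N{\left(d,Z \right)} = \frac{3}{8} + \frac{Z}{12}$ ($N{\left(d,Z \right)} = Z \frac{1}{12} + \frac{3}{8} = \frac{Z}{12} + 3 \cdot \frac{1}{8} = \frac{Z}{12} + \frac{3}{8} = \frac{3}{8} + \frac{Z}{12}$)
$\left(N{\left(O,18 \right)} + 8 \left(-4 - 7\right)\right) u{\left(w,4 \right)} = \left(\left(\frac{3}{8} + \frac{1}{12} \cdot 18\right) + 8 \left(-4 - 7\right)\right) \left(7 - 23\right) = \left(\left(\frac{3}{8} + \frac{3}{2}\right) + 8 \left(-11\right)\right) \left(7 - 23\right) = \left(\frac{15}{8} - 88\right) \left(-16\right) = \left(- \frac{689}{8}\right) \left(-16\right) = 1378$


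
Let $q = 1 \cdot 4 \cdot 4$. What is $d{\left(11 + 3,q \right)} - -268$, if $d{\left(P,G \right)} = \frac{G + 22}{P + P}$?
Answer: $\frac{3771}{14} \approx 269.36$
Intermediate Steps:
$q = 16$ ($q = 4 \cdot 4 = 16$)
$d{\left(P,G \right)} = \frac{22 + G}{2 P}$
$d{\left(11 + 3,q \right)} - -268 = \frac{22 + 16}{2 \left(11 + 3\right)} - -268 = \frac{1}{2} \cdot \frac{1}{14} \cdot 38 + 268 = \frac{19}{14} + 268 = \frac{3771}{14}$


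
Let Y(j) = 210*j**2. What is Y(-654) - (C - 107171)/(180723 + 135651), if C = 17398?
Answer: 28416826664413/316374 ≈ 8.9820e+7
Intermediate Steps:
Y(-654) - (C - 107171)/(180723 + 135651) = 210*(-654)**2 - (17398 - 107171)/(180723 + 135651) = 210*427716 - (-89773)/316374 = 89820360 - (-89773)/316374 = 89820360 - 1*(-89773/316374) = 89820360 + 89773/316374 = 28416826664413/316374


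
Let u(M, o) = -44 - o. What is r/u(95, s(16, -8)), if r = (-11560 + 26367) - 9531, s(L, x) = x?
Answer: -1319/9 ≈ -146.56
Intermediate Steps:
r = 5276 (r = 14807 - 9531 = 5276)
r/u(95, s(16, -8)) = 5276/(-44 - 1*(-8)) = 5276/(-44 + 8) = 5276/(-36) = 5276*(-1/36) = -1319/9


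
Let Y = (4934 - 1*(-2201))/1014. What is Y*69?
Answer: 164105/338 ≈ 485.52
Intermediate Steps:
Y = 7135/1014 (Y = (4934 + 2201)*(1/1014) = 7135*(1/1014) = 7135/1014 ≈ 7.0365)
Y*69 = (7135/1014)*69 = 164105/338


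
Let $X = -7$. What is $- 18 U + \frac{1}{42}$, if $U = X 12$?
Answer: $\frac{63505}{42} \approx 1512.0$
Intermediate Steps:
$U = -84$ ($U = \left(-7\right) 12 = -84$)
$- 18 U + \frac{1}{42} = \left(-18\right) \left(-84\right) + \frac{1}{42} = 1512 + \frac{1}{42} = \frac{63505}{42}$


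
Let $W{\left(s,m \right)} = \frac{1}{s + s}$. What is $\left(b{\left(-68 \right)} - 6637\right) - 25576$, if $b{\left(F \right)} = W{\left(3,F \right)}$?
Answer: $- \frac{193277}{6} \approx -32213.0$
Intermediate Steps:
$W{\left(s,m \right)} = \frac{1}{2 s}$
$b{\left(F \right)} = \frac{1}{6}$ ($b{\left(F \right)} = \frac{1}{2 \cdot 3} = \frac{1}{2} \cdot \frac{1}{3} = \frac{1}{6}$)
$\left(b{\left(-68 \right)} - 6637\right) - 25576 = \left(\frac{1}{6} - 6637\right) - 25576 = - \frac{39821}{6} - 25576 = - \frac{193277}{6}$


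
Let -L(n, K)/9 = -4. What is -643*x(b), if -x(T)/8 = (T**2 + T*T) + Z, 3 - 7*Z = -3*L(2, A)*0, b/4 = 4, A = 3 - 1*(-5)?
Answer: 18451528/7 ≈ 2.6359e+6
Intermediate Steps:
A = 8 (A = 3 + 5 = 8)
L(n, K) = 36 (L(n, K) = -9*(-4) = 36)
b = 16 (b = 4*4 = 16)
Z = 3/7 (Z = 3/7 - (-3*36)*0/7 = 3/7 - (-108)*0/7 = 3/7 - 1/7*0 = 3/7 + 0 = 3/7 ≈ 0.42857)
x(T) = -24/7 - 16*T**2 (x(T) = -8*((T**2 + T*T) + 3/7) = -8*((T**2 + T**2) + 3/7) = -8*(2*T**2 + 3/7) = -8*(3/7 + 2*T**2) = -24/7 - 16*T**2)
-643*x(b) = -643*(-24/7 - 16*16**2) = -643*(-24/7 - 16*256) = -643*(-24/7 - 4096) = -643*(-28696/7) = 18451528/7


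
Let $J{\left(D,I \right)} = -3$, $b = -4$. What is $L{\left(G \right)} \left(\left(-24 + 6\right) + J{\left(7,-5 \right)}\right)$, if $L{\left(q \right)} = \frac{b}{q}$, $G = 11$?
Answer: $\frac{84}{11} \approx 7.6364$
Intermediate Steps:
$L{\left(q \right)} = - \frac{4}{q}$
$L{\left(G \right)} \left(\left(-24 + 6\right) + J{\left(7,-5 \right)}\right) = - \frac{4}{11} \left(\left(-24 + 6\right) - 3\right) = \left(-4\right) \frac{1}{11} \left(-18 - 3\right) = \left(- \frac{4}{11}\right) \left(-21\right) = \frac{84}{11}$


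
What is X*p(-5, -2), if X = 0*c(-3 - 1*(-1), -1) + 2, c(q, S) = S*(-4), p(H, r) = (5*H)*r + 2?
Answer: 104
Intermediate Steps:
p(H, r) = 2 + 5*H*r (p(H, r) = 5*H*r + 2 = 2 + 5*H*r)
c(q, S) = -4*S
X = 2 (X = 0*(-4*(-1)) + 2 = 0*4 + 2 = 0 + 2 = 2)
X*p(-5, -2) = 2*(2 + 5*(-5)*(-2)) = 2*(2 + 50) = 2*52 = 104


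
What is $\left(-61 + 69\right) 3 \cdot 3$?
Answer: $72$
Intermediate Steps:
$\left(-61 + 69\right) 3 \cdot 3 = 8 \cdot 9 = 72$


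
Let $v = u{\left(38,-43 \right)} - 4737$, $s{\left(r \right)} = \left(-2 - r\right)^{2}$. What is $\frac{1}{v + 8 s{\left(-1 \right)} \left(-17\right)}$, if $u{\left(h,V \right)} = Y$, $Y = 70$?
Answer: $- \frac{1}{4803} \approx -0.0002082$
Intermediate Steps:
$u{\left(h,V \right)} = 70$
$v = -4667$ ($v = 70 - 4737 = -4667$)
$\frac{1}{v + 8 s{\left(-1 \right)} \left(-17\right)} = \frac{1}{-4667 + 8 \left(2 - 1\right)^{2} \left(-17\right)} = \frac{1}{-4667 + 8 \cdot 1^{2} \left(-17\right)} = \frac{1}{-4667 + 8 \cdot 1 \left(-17\right)} = \frac{1}{-4667 + 8 \left(-17\right)} = \frac{1}{-4667 - 136} = \frac{1}{-4803} = - \frac{1}{4803}$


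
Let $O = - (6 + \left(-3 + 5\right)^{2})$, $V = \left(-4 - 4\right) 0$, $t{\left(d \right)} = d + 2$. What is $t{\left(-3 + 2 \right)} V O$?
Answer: $0$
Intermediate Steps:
$t{\left(d \right)} = 2 + d$
$V = 0$ ($V = \left(-8\right) 0 = 0$)
$O = -10$ ($O = - (6 + 2^{2}) = - (6 + 4) = \left(-1\right) 10 = -10$)
$t{\left(-3 + 2 \right)} V O = \left(2 + \left(-3 + 2\right)\right) 0 \left(-10\right) = \left(2 - 1\right) 0 \left(-10\right) = 1 \cdot 0 \left(-10\right) = 0 \left(-10\right) = 0$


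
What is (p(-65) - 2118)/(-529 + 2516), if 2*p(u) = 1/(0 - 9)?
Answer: -38125/35766 ≈ -1.0660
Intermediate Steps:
p(u) = -1/18 (p(u) = 1/(2*(0 - 9)) = (1/2)/(-9) = (1/2)*(-1/9) = -1/18)
(p(-65) - 2118)/(-529 + 2516) = (-1/18 - 2118)/(-529 + 2516) = -38125/18/1987 = -38125/18*1/1987 = -38125/35766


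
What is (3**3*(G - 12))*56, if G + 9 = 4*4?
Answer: -7560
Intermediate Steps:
G = 7 (G = -9 + 4*4 = -9 + 16 = 7)
(3**3*(G - 12))*56 = (3**3*(7 - 12))*56 = (27*(-5))*56 = -135*56 = -7560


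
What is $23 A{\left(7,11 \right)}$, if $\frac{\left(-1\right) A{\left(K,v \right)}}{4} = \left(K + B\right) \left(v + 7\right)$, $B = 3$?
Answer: $-16560$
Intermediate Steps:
$A{\left(K,v \right)} = - 4 \left(3 + K\right) \left(7 + v\right)$ ($A{\left(K,v \right)} = - 4 \left(K + 3\right) \left(v + 7\right) = - 4 \left(3 + K\right) \left(7 + v\right)$)
$23 A{\left(7,11 \right)} = 23 \left(-84 - 196 - 132 - 28 \cdot 11\right) = 23 \left(-84 - 196 - 132 - 308\right) = 23 \left(-720\right) = -16560$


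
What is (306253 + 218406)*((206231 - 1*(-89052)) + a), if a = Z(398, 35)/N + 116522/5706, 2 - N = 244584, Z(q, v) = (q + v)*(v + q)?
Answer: 108111213350073935977/697792446 ≈ 1.5493e+11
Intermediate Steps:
Z(q, v) = (q + v)² (Z(q, v) = (q + v)*(q + v) = (q + v)²)
N = -244582 (N = 2 - 1*244584 = 2 - 244584 = -244582)
a = 13714685785/697792446 (a = (398 + 35)²/(-244582) + 116522/5706 = 433²*(-1/244582) + 116522*(1/5706) = 187489*(-1/244582) + 58261/2853 = -187489/244582 + 58261/2853 = 13714685785/697792446 ≈ 19.654)
(306253 + 218406)*((206231 - 1*(-89052)) + a) = (306253 + 218406)*((206231 - 1*(-89052)) + 13714685785/697792446) = 524659*((206231 + 89052) + 13714685785/697792446) = 524659*(295283 + 13714685785/697792446) = 524659*(206059961518003/697792446) = 108111213350073935977/697792446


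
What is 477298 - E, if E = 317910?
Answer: 159388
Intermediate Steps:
477298 - E = 477298 - 1*317910 = 477298 - 317910 = 159388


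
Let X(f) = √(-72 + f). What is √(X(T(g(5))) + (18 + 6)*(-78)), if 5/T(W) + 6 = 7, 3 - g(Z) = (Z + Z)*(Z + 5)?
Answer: √(-1872 + I*√67) ≈ 0.09459 + 43.267*I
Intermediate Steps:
g(Z) = 3 - 2*Z*(5 + Z) (g(Z) = 3 - (Z + Z)*(Z + 5) = 3 - 2*Z*(5 + Z))
T(W) = 5 (T(W) = 5/(-6 + 7) = 5/1 = 5*1 = 5)
√(X(T(g(5))) + (18 + 6)*(-78)) = √(√(-72 + 5) + (18 + 6)*(-78)) = √(√(-67) + 24*(-78)) = √(I*√67 - 1872) = √(-1872 + I*√67)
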